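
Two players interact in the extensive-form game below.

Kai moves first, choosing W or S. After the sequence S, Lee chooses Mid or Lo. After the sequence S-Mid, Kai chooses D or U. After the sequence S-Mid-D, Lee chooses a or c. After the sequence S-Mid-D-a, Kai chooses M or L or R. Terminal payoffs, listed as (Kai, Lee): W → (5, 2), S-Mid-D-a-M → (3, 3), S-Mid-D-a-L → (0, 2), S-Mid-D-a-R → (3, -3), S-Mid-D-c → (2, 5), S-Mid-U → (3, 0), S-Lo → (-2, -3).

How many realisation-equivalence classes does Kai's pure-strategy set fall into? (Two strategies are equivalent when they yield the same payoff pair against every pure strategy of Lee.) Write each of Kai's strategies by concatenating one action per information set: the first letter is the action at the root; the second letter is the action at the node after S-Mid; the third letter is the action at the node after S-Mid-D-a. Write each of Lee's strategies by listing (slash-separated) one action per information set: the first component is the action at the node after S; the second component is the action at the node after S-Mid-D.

Kai has 12 pure strategies: WDM, WDL, WDR, WUM, WUL, WUR, SDM, SDL, SDR, SUM, SUL, SUR. Columns: Mid/a, Mid/c, Lo/a, Lo/c.
{WDM, WDL, WDR, WUM, WUL, WUR} → row (5,2) (5,2) (5,2) (5,2)
{SDM} → row (3,3) (2,5) (-2,-3) (-2,-3)
{SDL} → row (0,2) (2,5) (-2,-3) (-2,-3)
{SDR} → row (3,-3) (2,5) (-2,-3) (-2,-3)
{SUM, SUL, SUR} → row (3,0) (3,0) (-2,-3) (-2,-3)
That's 5 distinct rows out of 12 strategies.

5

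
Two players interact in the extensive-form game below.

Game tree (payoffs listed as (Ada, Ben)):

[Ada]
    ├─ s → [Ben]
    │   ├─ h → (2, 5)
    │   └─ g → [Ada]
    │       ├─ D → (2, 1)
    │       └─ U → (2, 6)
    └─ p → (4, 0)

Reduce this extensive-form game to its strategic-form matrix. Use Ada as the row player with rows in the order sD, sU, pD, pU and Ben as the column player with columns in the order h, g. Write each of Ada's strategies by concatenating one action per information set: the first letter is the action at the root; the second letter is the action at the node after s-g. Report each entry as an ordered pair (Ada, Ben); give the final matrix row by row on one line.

            h        g
  sD    (2,5)    (2,1)
  sU    (2,5)    (2,6)
  pD    (4,0)    (4,0)
  pU    (4,0)    (4,0)

sD: (2,5) (2,1) | sU: (2,5) (2,6) | pD: (4,0) (4,0) | pU: (4,0) (4,0)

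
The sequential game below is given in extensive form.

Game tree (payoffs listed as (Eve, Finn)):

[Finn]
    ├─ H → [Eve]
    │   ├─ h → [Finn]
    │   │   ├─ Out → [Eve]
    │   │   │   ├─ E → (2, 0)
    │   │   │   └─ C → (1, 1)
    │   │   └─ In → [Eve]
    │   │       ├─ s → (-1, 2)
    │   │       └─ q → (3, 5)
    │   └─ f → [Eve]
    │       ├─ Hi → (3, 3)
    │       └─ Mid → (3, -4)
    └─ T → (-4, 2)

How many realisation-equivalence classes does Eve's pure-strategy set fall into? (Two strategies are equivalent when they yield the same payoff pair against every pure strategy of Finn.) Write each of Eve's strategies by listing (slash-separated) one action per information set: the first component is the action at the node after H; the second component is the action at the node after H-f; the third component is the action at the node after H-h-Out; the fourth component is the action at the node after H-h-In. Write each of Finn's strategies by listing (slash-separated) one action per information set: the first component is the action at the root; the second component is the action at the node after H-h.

Eve has 16 pure strategies: h/Hi/E/s, h/Hi/E/q, h/Hi/C/s, h/Hi/C/q, h/Mid/E/s, h/Mid/E/q, h/Mid/C/s, h/Mid/C/q, f/Hi/E/s, f/Hi/E/q, f/Hi/C/s, f/Hi/C/q, f/Mid/E/s, f/Mid/E/q, f/Mid/C/s, f/Mid/C/q. Columns: H/Out, H/In, T/Out, T/In.
{h/Hi/E/s, h/Mid/E/s} → row (2,0) (-1,2) (-4,2) (-4,2)
{h/Hi/E/q, h/Mid/E/q} → row (2,0) (3,5) (-4,2) (-4,2)
{h/Hi/C/s, h/Mid/C/s} → row (1,1) (-1,2) (-4,2) (-4,2)
{h/Hi/C/q, h/Mid/C/q} → row (1,1) (3,5) (-4,2) (-4,2)
{f/Hi/E/s, f/Hi/E/q, f/Hi/C/s, f/Hi/C/q} → row (3,3) (3,3) (-4,2) (-4,2)
{f/Mid/E/s, f/Mid/E/q, f/Mid/C/s, f/Mid/C/q} → row (3,-4) (3,-4) (-4,2) (-4,2)
That's 6 distinct rows out of 16 strategies.

6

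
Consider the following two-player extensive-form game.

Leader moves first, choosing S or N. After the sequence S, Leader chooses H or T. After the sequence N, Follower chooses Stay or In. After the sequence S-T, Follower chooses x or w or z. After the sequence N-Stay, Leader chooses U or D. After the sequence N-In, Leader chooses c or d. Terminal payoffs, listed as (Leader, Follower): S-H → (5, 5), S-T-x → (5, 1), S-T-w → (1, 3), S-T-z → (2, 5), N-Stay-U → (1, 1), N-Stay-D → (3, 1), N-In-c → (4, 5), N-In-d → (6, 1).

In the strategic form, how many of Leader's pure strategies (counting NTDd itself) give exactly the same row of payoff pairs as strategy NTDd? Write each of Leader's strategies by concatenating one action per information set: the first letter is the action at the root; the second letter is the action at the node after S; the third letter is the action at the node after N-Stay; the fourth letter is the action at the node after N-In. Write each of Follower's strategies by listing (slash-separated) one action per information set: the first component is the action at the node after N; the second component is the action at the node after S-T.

Row for NTDd (columns Stay/x, Stay/w, Stay/z, In/x, In/w, In/z): (3,1) (3,1) (3,1) (6,1) (6,1) (6,1).
Under NTDd, Leader's choice at the node after S can never be reached regardless of what Follower does, so varying those choices leaves every outcome unchanged.
Holding the reachable choices fixed and varying the unreachable one freely already gives 2 equivalent strategies.
No other strategy reproduces this row, so those 2 are the full class: NHDd, NTDd.

2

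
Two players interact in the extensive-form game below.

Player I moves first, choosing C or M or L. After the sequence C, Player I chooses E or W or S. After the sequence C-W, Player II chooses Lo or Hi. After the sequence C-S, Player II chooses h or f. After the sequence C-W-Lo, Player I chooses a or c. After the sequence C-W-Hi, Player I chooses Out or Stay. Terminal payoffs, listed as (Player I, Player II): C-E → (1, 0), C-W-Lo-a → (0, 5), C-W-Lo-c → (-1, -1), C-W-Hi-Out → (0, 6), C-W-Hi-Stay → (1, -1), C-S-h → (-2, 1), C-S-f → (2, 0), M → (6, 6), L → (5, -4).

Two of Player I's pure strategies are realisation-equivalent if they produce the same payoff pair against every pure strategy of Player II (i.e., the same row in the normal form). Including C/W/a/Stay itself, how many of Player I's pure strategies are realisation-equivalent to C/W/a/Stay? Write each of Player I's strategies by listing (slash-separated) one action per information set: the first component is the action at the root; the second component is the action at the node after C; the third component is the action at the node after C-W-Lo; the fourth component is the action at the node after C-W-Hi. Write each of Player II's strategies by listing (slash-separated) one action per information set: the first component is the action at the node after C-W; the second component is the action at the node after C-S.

1

Row for C/W/a/Stay (columns Lo/h, Lo/f, Hi/h, Hi/f): (0,5) (0,5) (1,-1) (1,-1).
Every one of Player I's information sets is on the play path for some reply by Player II when Player I follows C/W/a/Stay.
Changing the action at any of them therefore changes at least one column, so only C/W/a/Stay itself gives this row.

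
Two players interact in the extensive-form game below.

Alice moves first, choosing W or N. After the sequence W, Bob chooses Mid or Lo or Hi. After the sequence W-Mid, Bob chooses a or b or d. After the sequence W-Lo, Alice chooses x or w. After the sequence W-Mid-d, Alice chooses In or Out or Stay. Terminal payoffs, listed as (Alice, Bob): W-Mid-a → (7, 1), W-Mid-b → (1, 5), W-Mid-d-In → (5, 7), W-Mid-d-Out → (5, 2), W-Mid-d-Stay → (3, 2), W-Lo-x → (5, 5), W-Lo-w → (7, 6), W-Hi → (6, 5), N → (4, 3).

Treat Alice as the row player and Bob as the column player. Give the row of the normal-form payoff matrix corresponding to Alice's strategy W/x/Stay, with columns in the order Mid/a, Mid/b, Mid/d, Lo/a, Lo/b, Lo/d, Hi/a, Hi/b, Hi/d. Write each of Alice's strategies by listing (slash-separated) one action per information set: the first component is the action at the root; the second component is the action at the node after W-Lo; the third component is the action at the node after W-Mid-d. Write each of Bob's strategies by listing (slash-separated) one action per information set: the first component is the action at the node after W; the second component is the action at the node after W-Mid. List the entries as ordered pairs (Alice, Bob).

vs Mid/a: Alice plays W → Bob plays Mid at [W] → Bob plays a at [W-Mid] → (7, 1)
vs Mid/b: Alice plays W → Bob plays Mid at [W] → Bob plays b at [W-Mid] → (1, 5)
vs Mid/d: Alice plays W → Bob plays Mid at [W] → Bob plays d at [W-Mid] → Alice plays Stay at [W-Mid-d] → (3, 2)
vs Lo/a: Alice plays W → Bob plays Lo at [W] → Alice plays x at [W-Lo] → (5, 5)
vs Lo/b: Alice plays W → Bob plays Lo at [W] → Alice plays x at [W-Lo] → (5, 5)
vs Lo/d: Alice plays W → Bob plays Lo at [W] → Alice plays x at [W-Lo] → (5, 5)
vs Hi/a: Alice plays W → Bob plays Hi at [W] → (6, 5)
vs Hi/b: Alice plays W → Bob plays Hi at [W] → (6, 5)
vs Hi/d: Alice plays W → Bob plays Hi at [W] → (6, 5)

(7,1) (1,5) (3,2) (5,5) (5,5) (5,5) (6,5) (6,5) (6,5)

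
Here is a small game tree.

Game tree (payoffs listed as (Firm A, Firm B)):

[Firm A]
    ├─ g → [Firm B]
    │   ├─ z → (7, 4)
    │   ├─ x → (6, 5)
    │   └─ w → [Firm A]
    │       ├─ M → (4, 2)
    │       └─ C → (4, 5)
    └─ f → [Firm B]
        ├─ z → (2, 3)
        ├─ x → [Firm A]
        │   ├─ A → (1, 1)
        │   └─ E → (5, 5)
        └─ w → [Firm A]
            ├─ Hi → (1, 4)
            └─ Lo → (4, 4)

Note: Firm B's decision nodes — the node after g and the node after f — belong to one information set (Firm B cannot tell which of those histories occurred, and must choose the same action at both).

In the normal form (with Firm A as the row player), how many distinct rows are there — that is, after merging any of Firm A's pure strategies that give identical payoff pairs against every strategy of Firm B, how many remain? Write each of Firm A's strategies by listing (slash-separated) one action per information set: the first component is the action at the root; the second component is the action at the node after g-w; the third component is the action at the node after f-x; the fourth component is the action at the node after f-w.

6

Firm A has 16 pure strategies: g/M/A/Hi, g/M/A/Lo, g/M/E/Hi, g/M/E/Lo, g/C/A/Hi, g/C/A/Lo, g/C/E/Hi, g/C/E/Lo, f/M/A/Hi, f/M/A/Lo, f/M/E/Hi, f/M/E/Lo, f/C/A/Hi, f/C/A/Lo, f/C/E/Hi, f/C/E/Lo. Columns: z, x, w.
{g/M/A/Hi, g/M/A/Lo, g/M/E/Hi, g/M/E/Lo} → row (7,4) (6,5) (4,2)
{g/C/A/Hi, g/C/A/Lo, g/C/E/Hi, g/C/E/Lo} → row (7,4) (6,5) (4,5)
{f/M/A/Hi, f/C/A/Hi} → row (2,3) (1,1) (1,4)
{f/M/A/Lo, f/C/A/Lo} → row (2,3) (1,1) (4,4)
{f/M/E/Hi, f/C/E/Hi} → row (2,3) (5,5) (1,4)
{f/M/E/Lo, f/C/E/Lo} → row (2,3) (5,5) (4,4)
That's 6 distinct rows out of 16 strategies.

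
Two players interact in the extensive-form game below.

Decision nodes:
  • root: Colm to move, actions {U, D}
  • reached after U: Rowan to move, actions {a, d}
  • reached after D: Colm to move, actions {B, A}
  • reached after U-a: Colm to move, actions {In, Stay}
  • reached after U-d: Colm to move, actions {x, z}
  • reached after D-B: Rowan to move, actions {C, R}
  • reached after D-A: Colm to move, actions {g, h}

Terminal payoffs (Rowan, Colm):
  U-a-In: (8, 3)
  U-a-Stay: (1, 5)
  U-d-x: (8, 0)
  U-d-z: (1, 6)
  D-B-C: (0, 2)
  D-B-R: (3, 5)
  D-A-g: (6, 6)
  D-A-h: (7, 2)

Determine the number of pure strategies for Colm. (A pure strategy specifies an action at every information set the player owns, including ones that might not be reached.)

Colm owns the root with actions {U, D} — two choices.
Colm owns the node after D with actions {B, A} — two choices.
Colm owns the node after U-a with actions {In, Stay} — two choices.
Colm owns the node after U-d with actions {x, z} — two choices.
Colm owns the node after D-A with actions {g, h} — two choices.
A pure strategy fixes one action at each information set independently, so the count is the product 2 × 2 × 2 × 2 × 2 = 32.

32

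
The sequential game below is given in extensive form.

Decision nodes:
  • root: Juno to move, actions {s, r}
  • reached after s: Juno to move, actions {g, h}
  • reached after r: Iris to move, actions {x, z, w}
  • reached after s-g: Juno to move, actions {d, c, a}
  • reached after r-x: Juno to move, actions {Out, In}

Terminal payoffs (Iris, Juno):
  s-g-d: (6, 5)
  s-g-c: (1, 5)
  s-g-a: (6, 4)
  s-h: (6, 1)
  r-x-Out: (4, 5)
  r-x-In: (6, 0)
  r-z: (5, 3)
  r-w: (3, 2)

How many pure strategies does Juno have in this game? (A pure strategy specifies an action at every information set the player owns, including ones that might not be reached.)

Juno owns the root with actions {s, r} — two choices.
Juno owns the node after s with actions {g, h} — two choices.
Juno owns the node after s-g with actions {d, c, a} — three choices.
Juno owns the node after r-x with actions {Out, In} — two choices.
A pure strategy fixes one action at each information set independently, so the count is the product 2 × 2 × 3 × 2 = 24.

24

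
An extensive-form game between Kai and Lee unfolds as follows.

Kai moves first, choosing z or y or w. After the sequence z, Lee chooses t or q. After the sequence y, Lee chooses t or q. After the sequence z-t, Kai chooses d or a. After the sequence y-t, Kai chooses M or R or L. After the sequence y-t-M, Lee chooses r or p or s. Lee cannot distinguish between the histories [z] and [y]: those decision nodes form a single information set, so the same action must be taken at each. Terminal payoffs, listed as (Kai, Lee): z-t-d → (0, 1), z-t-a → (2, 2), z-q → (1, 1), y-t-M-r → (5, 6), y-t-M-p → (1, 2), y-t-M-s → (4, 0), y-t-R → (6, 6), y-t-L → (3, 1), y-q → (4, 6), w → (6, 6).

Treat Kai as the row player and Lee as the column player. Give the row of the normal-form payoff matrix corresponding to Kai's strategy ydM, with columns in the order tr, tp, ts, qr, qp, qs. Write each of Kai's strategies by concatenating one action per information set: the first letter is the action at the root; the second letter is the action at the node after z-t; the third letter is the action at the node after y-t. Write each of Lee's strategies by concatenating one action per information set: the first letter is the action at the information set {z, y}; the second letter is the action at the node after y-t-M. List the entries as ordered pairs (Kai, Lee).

(5,6) (1,2) (4,0) (4,6) (4,6) (4,6)

vs tr: Kai plays y → Lee plays t at [y] → Kai plays M at [y-t] → Lee plays r at [y-t-M] → (5, 6)
vs tp: Kai plays y → Lee plays t at [y] → Kai plays M at [y-t] → Lee plays p at [y-t-M] → (1, 2)
vs ts: Kai plays y → Lee plays t at [y] → Kai plays M at [y-t] → Lee plays s at [y-t-M] → (4, 0)
vs qr: Kai plays y → Lee plays q at [y] → (4, 6)
vs qp: Kai plays y → Lee plays q at [y] → (4, 6)
vs qs: Kai plays y → Lee plays q at [y] → (4, 6)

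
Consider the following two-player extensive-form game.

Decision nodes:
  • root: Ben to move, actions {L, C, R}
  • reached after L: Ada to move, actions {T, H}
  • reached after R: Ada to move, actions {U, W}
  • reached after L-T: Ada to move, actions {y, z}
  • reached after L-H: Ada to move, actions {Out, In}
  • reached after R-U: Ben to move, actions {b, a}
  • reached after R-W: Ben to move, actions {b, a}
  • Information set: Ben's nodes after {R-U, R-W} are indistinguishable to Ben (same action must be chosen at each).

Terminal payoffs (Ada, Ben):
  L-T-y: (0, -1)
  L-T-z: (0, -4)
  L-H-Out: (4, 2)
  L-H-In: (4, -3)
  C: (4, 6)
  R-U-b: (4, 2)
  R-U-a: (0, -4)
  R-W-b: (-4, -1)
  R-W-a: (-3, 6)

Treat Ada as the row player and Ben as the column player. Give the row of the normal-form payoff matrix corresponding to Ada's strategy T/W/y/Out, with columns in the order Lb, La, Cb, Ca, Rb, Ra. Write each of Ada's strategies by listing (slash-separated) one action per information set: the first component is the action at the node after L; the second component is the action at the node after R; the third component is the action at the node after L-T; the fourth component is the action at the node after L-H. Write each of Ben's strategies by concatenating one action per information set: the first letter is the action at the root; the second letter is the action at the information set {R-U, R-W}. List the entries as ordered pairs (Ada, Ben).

(0,-1) (0,-1) (4,6) (4,6) (-4,-1) (-3,6)

vs Lb: Ben plays L → Ada plays T at [L] → Ada plays y at [L-T] → (0, -1)
vs La: Ben plays L → Ada plays T at [L] → Ada plays y at [L-T] → (0, -1)
vs Cb: Ben plays C → (4, 6)
vs Ca: Ben plays C → (4, 6)
vs Rb: Ben plays R → Ada plays W at [R] → Ben plays b at [R-W] → (-4, -1)
vs Ra: Ben plays R → Ada plays W at [R] → Ben plays a at [R-W] → (-3, 6)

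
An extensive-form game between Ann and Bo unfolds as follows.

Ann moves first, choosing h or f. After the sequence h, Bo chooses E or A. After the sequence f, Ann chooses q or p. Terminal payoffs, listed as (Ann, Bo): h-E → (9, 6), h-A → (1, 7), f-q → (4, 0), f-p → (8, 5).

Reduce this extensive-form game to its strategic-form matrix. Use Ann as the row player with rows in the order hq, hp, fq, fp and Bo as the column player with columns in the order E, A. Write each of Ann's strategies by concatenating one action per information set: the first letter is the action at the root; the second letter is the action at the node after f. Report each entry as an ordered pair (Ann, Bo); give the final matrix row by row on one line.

hq: (9,6) (1,7) | hp: (9,6) (1,7) | fq: (4,0) (4,0) | fp: (8,5) (8,5)

Row hq: E→(9,6), A→(1,7)
Row hp: E→(9,6), A→(1,7)
Row fq: E→(4,0), A→(4,0)
Row fp: E→(8,5), A→(8,5)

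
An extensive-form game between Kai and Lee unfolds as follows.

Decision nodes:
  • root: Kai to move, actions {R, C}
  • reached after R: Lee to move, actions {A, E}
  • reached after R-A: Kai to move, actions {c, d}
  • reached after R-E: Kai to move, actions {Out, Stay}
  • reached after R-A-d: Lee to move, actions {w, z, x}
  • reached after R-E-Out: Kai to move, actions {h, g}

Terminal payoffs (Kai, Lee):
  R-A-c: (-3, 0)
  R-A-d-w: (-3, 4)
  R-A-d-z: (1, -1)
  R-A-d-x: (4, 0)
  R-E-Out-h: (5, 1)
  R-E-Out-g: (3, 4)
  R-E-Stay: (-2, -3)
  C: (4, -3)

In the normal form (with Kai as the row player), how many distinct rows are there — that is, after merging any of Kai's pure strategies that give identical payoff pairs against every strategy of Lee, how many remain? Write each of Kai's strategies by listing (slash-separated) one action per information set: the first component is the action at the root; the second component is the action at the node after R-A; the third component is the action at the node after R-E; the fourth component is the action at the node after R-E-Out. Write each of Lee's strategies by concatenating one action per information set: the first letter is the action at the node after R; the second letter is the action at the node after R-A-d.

Kai has 16 pure strategies: R/c/Out/h, R/c/Out/g, R/c/Stay/h, R/c/Stay/g, R/d/Out/h, R/d/Out/g, R/d/Stay/h, R/d/Stay/g, C/c/Out/h, C/c/Out/g, C/c/Stay/h, C/c/Stay/g, C/d/Out/h, C/d/Out/g, C/d/Stay/h, C/d/Stay/g. Columns: Aw, Az, Ax, Ew, Ez, Ex.
{R/c/Out/h} → row (-3,0) (-3,0) (-3,0) (5,1) (5,1) (5,1)
{R/c/Out/g} → row (-3,0) (-3,0) (-3,0) (3,4) (3,4) (3,4)
{R/c/Stay/h, R/c/Stay/g} → row (-3,0) (-3,0) (-3,0) (-2,-3) (-2,-3) (-2,-3)
{R/d/Out/h} → row (-3,4) (1,-1) (4,0) (5,1) (5,1) (5,1)
{R/d/Out/g} → row (-3,4) (1,-1) (4,0) (3,4) (3,4) (3,4)
{R/d/Stay/h, R/d/Stay/g} → row (-3,4) (1,-1) (4,0) (-2,-3) (-2,-3) (-2,-3)
{C/c/Out/h, C/c/Out/g, C/c/Stay/h, C/c/Stay/g, C/d/Out/h, C/d/Out/g, C/d/Stay/h, C/d/Stay/g} → row (4,-3) (4,-3) (4,-3) (4,-3) (4,-3) (4,-3)
That's 7 distinct rows out of 16 strategies.

7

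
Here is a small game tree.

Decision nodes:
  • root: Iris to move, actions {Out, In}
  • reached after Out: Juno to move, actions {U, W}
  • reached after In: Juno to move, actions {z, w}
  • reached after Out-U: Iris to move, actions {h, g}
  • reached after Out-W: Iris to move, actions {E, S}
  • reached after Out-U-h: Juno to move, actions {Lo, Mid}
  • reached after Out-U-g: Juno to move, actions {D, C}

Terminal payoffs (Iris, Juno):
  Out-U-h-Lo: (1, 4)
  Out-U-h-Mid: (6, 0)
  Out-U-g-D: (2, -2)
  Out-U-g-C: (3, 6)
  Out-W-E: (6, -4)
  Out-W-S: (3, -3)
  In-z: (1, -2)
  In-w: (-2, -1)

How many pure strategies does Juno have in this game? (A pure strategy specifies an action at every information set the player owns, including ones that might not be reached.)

Juno owns the node after Out with actions {U, W} — two choices.
Juno owns the node after In with actions {z, w} — two choices.
Juno owns the node after Out-U-h with actions {Lo, Mid} — two choices.
Juno owns the node after Out-U-g with actions {D, C} — two choices.
A pure strategy fixes one action at each information set independently, so the count is the product 2 × 2 × 2 × 2 = 16.
(For reference, Iris has 8 pure strategies, giving a 16×8 normal-form matrix.)

16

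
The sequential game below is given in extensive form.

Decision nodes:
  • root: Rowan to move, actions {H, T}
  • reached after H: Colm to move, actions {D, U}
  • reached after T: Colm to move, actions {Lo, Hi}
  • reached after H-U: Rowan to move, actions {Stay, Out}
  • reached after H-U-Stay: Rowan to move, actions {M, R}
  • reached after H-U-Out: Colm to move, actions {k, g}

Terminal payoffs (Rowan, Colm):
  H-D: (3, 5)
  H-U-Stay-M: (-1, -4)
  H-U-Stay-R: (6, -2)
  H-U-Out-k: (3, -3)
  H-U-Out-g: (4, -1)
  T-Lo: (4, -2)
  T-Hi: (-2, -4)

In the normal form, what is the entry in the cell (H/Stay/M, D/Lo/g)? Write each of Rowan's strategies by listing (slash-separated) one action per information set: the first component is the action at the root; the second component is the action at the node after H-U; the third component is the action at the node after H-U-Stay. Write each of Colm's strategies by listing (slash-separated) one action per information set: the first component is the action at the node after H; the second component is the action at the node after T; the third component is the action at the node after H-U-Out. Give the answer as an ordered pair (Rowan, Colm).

Trace the play path from the root:
  Rowan plays H
  Colm plays D at [H]
→ terminal payoff (3, 5).
(Rowan's choice at the node after H-U is never reached on this path, so it doesn't affect the outcome.)

(3, 5)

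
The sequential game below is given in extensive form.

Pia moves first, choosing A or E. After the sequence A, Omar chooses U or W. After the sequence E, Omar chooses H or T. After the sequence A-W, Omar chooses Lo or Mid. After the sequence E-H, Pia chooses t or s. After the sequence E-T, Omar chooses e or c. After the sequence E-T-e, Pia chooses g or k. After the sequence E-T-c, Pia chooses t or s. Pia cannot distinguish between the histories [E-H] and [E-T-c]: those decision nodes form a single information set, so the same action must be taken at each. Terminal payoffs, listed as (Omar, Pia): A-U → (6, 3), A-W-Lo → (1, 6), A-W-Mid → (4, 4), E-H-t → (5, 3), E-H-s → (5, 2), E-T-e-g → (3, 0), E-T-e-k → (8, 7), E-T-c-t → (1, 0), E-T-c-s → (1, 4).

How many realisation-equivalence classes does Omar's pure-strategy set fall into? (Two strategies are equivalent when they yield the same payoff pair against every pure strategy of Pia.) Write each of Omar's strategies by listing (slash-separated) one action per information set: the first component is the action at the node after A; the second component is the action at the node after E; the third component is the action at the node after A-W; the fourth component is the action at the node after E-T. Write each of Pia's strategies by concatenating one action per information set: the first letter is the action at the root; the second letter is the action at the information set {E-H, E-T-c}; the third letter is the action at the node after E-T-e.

Omar has 16 pure strategies: U/H/Lo/e, U/H/Lo/c, U/H/Mid/e, U/H/Mid/c, U/T/Lo/e, U/T/Lo/c, U/T/Mid/e, U/T/Mid/c, W/H/Lo/e, W/H/Lo/c, W/H/Mid/e, W/H/Mid/c, W/T/Lo/e, W/T/Lo/c, W/T/Mid/e, W/T/Mid/c. Columns: Atg, Atk, Asg, Ask, Etg, Etk, Esg, Esk.
{U/H/Lo/e, U/H/Lo/c, U/H/Mid/e, U/H/Mid/c} → row (6,3) (6,3) (6,3) (6,3) (5,3) (5,3) (5,2) (5,2)
{U/T/Lo/e, U/T/Mid/e} → row (6,3) (6,3) (6,3) (6,3) (3,0) (8,7) (3,0) (8,7)
{U/T/Lo/c, U/T/Mid/c} → row (6,3) (6,3) (6,3) (6,3) (1,0) (1,0) (1,4) (1,4)
{W/H/Lo/e, W/H/Lo/c} → row (1,6) (1,6) (1,6) (1,6) (5,3) (5,3) (5,2) (5,2)
{W/H/Mid/e, W/H/Mid/c} → row (4,4) (4,4) (4,4) (4,4) (5,3) (5,3) (5,2) (5,2)
{W/T/Lo/e} → row (1,6) (1,6) (1,6) (1,6) (3,0) (8,7) (3,0) (8,7)
{W/T/Lo/c} → row (1,6) (1,6) (1,6) (1,6) (1,0) (1,0) (1,4) (1,4)
{W/T/Mid/e} → row (4,4) (4,4) (4,4) (4,4) (3,0) (8,7) (3,0) (8,7)
{W/T/Mid/c} → row (4,4) (4,4) (4,4) (4,4) (1,0) (1,0) (1,4) (1,4)
That's 9 distinct rows out of 16 strategies.

9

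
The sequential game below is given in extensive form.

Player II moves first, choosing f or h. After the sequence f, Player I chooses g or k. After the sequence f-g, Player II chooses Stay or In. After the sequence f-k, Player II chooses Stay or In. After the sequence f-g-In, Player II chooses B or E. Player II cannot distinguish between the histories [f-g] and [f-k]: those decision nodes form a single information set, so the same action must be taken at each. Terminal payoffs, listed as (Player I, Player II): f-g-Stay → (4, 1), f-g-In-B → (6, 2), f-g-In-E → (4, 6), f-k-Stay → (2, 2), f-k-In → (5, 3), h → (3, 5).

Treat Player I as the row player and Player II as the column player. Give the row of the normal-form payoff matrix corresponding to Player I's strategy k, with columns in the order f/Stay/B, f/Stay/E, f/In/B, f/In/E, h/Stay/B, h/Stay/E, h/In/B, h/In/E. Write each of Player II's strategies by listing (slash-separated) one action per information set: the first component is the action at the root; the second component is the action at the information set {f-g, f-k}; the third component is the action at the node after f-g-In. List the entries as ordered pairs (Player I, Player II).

vs f/Stay/B: Player II plays f → Player I plays k at [f] → Player II plays Stay at [f-k] → (2, 2)
vs f/Stay/E: Player II plays f → Player I plays k at [f] → Player II plays Stay at [f-k] → (2, 2)
vs f/In/B: Player II plays f → Player I plays k at [f] → Player II plays In at [f-k] → (5, 3)
vs f/In/E: Player II plays f → Player I plays k at [f] → Player II plays In at [f-k] → (5, 3)
vs h/Stay/B: Player II plays h → (3, 5)
vs h/Stay/E: Player II plays h → (3, 5)
vs h/In/B: Player II plays h → (3, 5)
vs h/In/E: Player II plays h → (3, 5)

(2,2) (2,2) (5,3) (5,3) (3,5) (3,5) (3,5) (3,5)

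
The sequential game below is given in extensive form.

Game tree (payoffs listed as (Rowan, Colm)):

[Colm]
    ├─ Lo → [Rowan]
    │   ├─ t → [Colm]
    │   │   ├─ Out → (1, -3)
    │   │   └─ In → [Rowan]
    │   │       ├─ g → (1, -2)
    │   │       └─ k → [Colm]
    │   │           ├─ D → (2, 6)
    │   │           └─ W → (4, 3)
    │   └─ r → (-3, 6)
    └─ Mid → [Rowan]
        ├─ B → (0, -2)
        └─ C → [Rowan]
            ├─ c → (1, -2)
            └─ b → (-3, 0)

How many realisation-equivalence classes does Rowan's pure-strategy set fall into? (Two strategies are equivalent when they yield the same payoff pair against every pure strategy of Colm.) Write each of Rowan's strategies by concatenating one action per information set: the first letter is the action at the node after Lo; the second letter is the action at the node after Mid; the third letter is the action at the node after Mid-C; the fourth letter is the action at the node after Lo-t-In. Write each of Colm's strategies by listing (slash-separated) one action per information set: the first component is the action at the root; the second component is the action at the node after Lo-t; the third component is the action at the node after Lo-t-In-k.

Rowan has 16 pure strategies: tBcg, tBck, tBbg, tBbk, tCcg, tCck, tCbg, tCbk, rBcg, rBck, rBbg, rBbk, rCcg, rCck, rCbg, rCbk. Columns: Lo/Out/D, Lo/Out/W, Lo/In/D, Lo/In/W, Mid/Out/D, Mid/Out/W, Mid/In/D, Mid/In/W.
{tBcg, tBbg} → row (1,-3) (1,-3) (1,-2) (1,-2) (0,-2) (0,-2) (0,-2) (0,-2)
{tBck, tBbk} → row (1,-3) (1,-3) (2,6) (4,3) (0,-2) (0,-2) (0,-2) (0,-2)
{tCcg} → row (1,-3) (1,-3) (1,-2) (1,-2) (1,-2) (1,-2) (1,-2) (1,-2)
{tCck} → row (1,-3) (1,-3) (2,6) (4,3) (1,-2) (1,-2) (1,-2) (1,-2)
{tCbg} → row (1,-3) (1,-3) (1,-2) (1,-2) (-3,0) (-3,0) (-3,0) (-3,0)
{tCbk} → row (1,-3) (1,-3) (2,6) (4,3) (-3,0) (-3,0) (-3,0) (-3,0)
{rBcg, rBck, rBbg, rBbk} → row (-3,6) (-3,6) (-3,6) (-3,6) (0,-2) (0,-2) (0,-2) (0,-2)
{rCcg, rCck} → row (-3,6) (-3,6) (-3,6) (-3,6) (1,-2) (1,-2) (1,-2) (1,-2)
{rCbg, rCbk} → row (-3,6) (-3,6) (-3,6) (-3,6) (-3,0) (-3,0) (-3,0) (-3,0)
That's 9 distinct rows out of 16 strategies.

9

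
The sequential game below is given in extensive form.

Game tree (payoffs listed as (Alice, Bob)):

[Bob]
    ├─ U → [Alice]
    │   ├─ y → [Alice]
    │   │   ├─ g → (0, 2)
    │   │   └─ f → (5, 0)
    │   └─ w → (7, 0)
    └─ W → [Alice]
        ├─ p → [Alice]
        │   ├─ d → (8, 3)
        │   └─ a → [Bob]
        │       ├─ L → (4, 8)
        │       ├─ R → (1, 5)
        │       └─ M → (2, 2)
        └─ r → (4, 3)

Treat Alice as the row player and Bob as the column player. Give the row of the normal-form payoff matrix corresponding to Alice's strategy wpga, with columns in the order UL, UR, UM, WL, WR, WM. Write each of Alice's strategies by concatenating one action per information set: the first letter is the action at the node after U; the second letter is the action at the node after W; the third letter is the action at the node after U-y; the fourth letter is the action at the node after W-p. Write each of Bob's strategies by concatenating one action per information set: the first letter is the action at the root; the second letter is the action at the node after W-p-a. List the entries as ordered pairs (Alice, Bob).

vs UL: Bob plays U → Alice plays w at [U] → (7, 0)
vs UR: Bob plays U → Alice plays w at [U] → (7, 0)
vs UM: Bob plays U → Alice plays w at [U] → (7, 0)
vs WL: Bob plays W → Alice plays p at [W] → Alice plays a at [W-p] → Bob plays L at [W-p-a] → (4, 8)
vs WR: Bob plays W → Alice plays p at [W] → Alice plays a at [W-p] → Bob plays R at [W-p-a] → (1, 5)
vs WM: Bob plays W → Alice plays p at [W] → Alice plays a at [W-p] → Bob plays M at [W-p-a] → (2, 2)

(7,0) (7,0) (7,0) (4,8) (1,5) (2,2)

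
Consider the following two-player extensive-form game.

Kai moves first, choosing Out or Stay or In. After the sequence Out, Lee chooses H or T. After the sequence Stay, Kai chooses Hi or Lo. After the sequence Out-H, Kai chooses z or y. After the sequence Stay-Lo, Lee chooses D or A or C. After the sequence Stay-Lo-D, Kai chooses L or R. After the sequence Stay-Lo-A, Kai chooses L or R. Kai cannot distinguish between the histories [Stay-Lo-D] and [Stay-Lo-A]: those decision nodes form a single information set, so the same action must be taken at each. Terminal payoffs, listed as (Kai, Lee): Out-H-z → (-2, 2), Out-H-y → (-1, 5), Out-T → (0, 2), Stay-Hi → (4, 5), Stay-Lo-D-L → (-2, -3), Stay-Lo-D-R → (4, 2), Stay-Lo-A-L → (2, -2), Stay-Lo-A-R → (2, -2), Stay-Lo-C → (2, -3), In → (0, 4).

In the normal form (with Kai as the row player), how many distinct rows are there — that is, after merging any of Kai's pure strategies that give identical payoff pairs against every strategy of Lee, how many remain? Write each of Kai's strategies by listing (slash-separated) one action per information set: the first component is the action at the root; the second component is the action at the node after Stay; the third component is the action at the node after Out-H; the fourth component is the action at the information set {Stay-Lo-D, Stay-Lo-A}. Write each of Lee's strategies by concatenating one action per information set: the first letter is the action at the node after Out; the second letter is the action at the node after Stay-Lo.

6

Kai has 24 pure strategies: Out/Hi/z/L, Out/Hi/z/R, Out/Hi/y/L, Out/Hi/y/R, Out/Lo/z/L, Out/Lo/z/R, Out/Lo/y/L, Out/Lo/y/R, Stay/Hi/z/L, Stay/Hi/z/R, Stay/Hi/y/L, Stay/Hi/y/R, Stay/Lo/z/L, Stay/Lo/z/R, Stay/Lo/y/L, Stay/Lo/y/R, In/Hi/z/L, In/Hi/z/R, In/Hi/y/L, In/Hi/y/R, In/Lo/z/L, In/Lo/z/R, In/Lo/y/L, In/Lo/y/R. Columns: HD, HA, HC, TD, TA, TC.
{Out/Hi/z/L, Out/Hi/z/R, Out/Lo/z/L, Out/Lo/z/R} → row (-2,2) (-2,2) (-2,2) (0,2) (0,2) (0,2)
{Out/Hi/y/L, Out/Hi/y/R, Out/Lo/y/L, Out/Lo/y/R} → row (-1,5) (-1,5) (-1,5) (0,2) (0,2) (0,2)
{Stay/Hi/z/L, Stay/Hi/z/R, Stay/Hi/y/L, Stay/Hi/y/R} → row (4,5) (4,5) (4,5) (4,5) (4,5) (4,5)
{Stay/Lo/z/L, Stay/Lo/y/L} → row (-2,-3) (2,-2) (2,-3) (-2,-3) (2,-2) (2,-3)
{Stay/Lo/z/R, Stay/Lo/y/R} → row (4,2) (2,-2) (2,-3) (4,2) (2,-2) (2,-3)
{In/Hi/z/L, In/Hi/z/R, In/Hi/y/L, In/Hi/y/R, In/Lo/z/L, In/Lo/z/R, In/Lo/y/L, In/Lo/y/R} → row (0,4) (0,4) (0,4) (0,4) (0,4) (0,4)
That's 6 distinct rows out of 24 strategies.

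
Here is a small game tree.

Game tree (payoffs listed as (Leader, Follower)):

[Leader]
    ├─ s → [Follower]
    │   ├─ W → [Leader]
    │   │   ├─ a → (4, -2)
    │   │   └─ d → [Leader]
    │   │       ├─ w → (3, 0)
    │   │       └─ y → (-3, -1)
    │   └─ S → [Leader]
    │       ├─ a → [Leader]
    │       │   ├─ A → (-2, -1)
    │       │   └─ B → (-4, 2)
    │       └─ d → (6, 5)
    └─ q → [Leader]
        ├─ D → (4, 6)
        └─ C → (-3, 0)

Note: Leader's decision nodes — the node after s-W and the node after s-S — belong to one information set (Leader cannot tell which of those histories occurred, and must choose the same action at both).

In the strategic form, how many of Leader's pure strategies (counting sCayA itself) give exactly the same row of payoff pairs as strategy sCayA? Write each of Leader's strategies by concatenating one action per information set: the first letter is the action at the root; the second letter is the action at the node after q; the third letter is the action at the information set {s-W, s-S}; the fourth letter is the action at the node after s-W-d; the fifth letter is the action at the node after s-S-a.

4

Row for sCayA (columns W, S): (4,-2) (-2,-1).
Under sCayA, Leader's choice at the node after q and at the node after s-W-d can never be reached regardless of what Follower does, so varying those choices leaves every outcome unchanged.
Holding the reachable choices fixed and varying the unreachable ones freely already gives 2 × 2 = 4 equivalent strategies.
No other strategy reproduces this row, so those 4 are the full class: sDawA, sDayA, sCawA, sCayA.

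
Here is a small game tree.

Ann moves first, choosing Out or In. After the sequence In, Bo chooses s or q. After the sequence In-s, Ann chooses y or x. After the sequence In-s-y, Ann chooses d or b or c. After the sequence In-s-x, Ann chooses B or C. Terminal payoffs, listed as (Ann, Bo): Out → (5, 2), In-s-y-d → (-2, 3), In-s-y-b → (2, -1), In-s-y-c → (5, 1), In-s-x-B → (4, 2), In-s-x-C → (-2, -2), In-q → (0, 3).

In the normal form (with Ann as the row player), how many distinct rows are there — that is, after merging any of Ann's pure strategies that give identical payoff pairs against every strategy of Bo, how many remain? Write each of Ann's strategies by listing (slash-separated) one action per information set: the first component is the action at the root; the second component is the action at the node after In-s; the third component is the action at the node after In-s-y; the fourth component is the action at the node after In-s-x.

Ann has 24 pure strategies: Out/y/d/B, Out/y/d/C, Out/y/b/B, Out/y/b/C, Out/y/c/B, Out/y/c/C, Out/x/d/B, Out/x/d/C, Out/x/b/B, Out/x/b/C, Out/x/c/B, Out/x/c/C, In/y/d/B, In/y/d/C, In/y/b/B, In/y/b/C, In/y/c/B, In/y/c/C, In/x/d/B, In/x/d/C, In/x/b/B, In/x/b/C, In/x/c/B, In/x/c/C. Columns: s, q.
{Out/y/d/B, Out/y/d/C, Out/y/b/B, Out/y/b/C, Out/y/c/B, Out/y/c/C, Out/x/d/B, Out/x/d/C, Out/x/b/B, Out/x/b/C, Out/x/c/B, Out/x/c/C} → row (5,2) (5,2)
{In/y/d/B, In/y/d/C} → row (-2,3) (0,3)
{In/y/b/B, In/y/b/C} → row (2,-1) (0,3)
{In/y/c/B, In/y/c/C} → row (5,1) (0,3)
{In/x/d/B, In/x/b/B, In/x/c/B} → row (4,2) (0,3)
{In/x/d/C, In/x/b/C, In/x/c/C} → row (-2,-2) (0,3)
That's 6 distinct rows out of 24 strategies.

6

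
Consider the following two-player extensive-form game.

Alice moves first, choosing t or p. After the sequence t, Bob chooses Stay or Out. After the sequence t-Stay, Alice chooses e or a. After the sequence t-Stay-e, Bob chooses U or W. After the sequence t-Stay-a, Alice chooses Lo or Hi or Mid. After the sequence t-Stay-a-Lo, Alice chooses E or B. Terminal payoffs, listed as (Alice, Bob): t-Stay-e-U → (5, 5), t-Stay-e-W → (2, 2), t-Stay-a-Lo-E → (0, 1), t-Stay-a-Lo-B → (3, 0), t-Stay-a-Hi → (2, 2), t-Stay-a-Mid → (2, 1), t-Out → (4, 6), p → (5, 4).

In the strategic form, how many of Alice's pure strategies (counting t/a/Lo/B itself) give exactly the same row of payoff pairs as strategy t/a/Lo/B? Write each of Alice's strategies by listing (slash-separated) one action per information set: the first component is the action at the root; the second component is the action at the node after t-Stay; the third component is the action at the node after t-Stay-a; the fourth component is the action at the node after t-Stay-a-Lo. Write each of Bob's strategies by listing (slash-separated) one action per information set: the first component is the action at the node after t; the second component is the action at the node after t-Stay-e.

Row for t/a/Lo/B (columns Stay/U, Stay/W, Out/U, Out/W): (3,0) (3,0) (4,6) (4,6).
Every one of Alice's information sets is on the play path for some reply by Bob when Alice follows t/a/Lo/B.
Changing the action at any of them therefore changes at least one column, so only t/a/Lo/B itself gives this row.

1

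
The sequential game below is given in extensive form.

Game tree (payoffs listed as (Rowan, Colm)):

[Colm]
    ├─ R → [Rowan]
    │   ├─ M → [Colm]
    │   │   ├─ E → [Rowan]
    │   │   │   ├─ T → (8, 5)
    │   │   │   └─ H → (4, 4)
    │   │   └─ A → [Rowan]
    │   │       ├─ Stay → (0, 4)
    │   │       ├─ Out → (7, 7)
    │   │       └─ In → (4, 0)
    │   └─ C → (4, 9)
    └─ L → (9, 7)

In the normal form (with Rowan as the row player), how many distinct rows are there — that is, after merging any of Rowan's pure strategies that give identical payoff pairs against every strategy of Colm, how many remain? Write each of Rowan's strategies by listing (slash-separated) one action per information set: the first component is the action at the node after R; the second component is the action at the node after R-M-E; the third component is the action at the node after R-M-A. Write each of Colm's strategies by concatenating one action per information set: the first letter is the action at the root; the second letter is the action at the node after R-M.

Rowan has 12 pure strategies: M/T/Stay, M/T/Out, M/T/In, M/H/Stay, M/H/Out, M/H/In, C/T/Stay, C/T/Out, C/T/In, C/H/Stay, C/H/Out, C/H/In. Columns: RE, RA, LE, LA.
{M/T/Stay} → row (8,5) (0,4) (9,7) (9,7)
{M/T/Out} → row (8,5) (7,7) (9,7) (9,7)
{M/T/In} → row (8,5) (4,0) (9,7) (9,7)
{M/H/Stay} → row (4,4) (0,4) (9,7) (9,7)
{M/H/Out} → row (4,4) (7,7) (9,7) (9,7)
{M/H/In} → row (4,4) (4,0) (9,7) (9,7)
{C/T/Stay, C/T/Out, C/T/In, C/H/Stay, C/H/Out, C/H/In} → row (4,9) (4,9) (9,7) (9,7)
That's 7 distinct rows out of 12 strategies.

7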